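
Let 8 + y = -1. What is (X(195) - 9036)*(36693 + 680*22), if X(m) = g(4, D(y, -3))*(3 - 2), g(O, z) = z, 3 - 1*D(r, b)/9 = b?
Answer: -463947246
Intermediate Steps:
y = -9 (y = -8 - 1 = -9)
D(r, b) = 27 - 9*b
X(m) = 54 (X(m) = (27 - 9*(-3))*(3 - 2) = (27 + 27)*1 = 54*1 = 54)
(X(195) - 9036)*(36693 + 680*22) = (54 - 9036)*(36693 + 680*22) = -8982*(36693 + 14960) = -8982*51653 = -463947246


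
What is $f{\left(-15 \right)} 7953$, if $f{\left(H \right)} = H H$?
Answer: $1789425$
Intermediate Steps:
$f{\left(H \right)} = H^{2}$
$f{\left(-15 \right)} 7953 = \left(-15\right)^{2} \cdot 7953 = 225 \cdot 7953 = 1789425$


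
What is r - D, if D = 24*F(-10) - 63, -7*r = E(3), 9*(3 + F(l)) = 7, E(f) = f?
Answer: 2434/21 ≈ 115.90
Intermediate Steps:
F(l) = -20/9 (F(l) = -3 + (1/9)*7 = -3 + 7/9 = -20/9)
r = -3/7 (r = -1/7*3 = -3/7 ≈ -0.42857)
D = -349/3 (D = 24*(-20/9) - 63 = -160/3 - 63 = -349/3 ≈ -116.33)
r - D = -3/7 - 1*(-349/3) = -3/7 + 349/3 = 2434/21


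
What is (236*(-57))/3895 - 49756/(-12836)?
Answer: 278023/657845 ≈ 0.42263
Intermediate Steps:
(236*(-57))/3895 - 49756/(-12836) = -13452*1/3895 - 49756*(-1/12836) = -708/205 + 12439/3209 = 278023/657845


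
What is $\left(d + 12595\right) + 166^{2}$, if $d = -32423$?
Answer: $7728$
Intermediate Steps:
$\left(d + 12595\right) + 166^{2} = \left(-32423 + 12595\right) + 166^{2} = -19828 + 27556 = 7728$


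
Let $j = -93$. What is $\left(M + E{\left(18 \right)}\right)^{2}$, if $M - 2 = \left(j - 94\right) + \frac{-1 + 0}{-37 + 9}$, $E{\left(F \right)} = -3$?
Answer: $\frac{27699169}{784} \approx 35331.0$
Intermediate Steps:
$M = - \frac{5179}{28}$ ($M = 2 + \left(\left(-93 - 94\right) + \frac{-1 + 0}{-37 + 9}\right) = 2 - \frac{5235}{28} = - \frac{5179}{28} \approx -184.96$)
$\left(M + E{\left(18 \right)}\right)^{2} = \left(- \frac{5179}{28} - 3\right)^{2} = \left(- \frac{5263}{28}\right)^{2} = \frac{27699169}{784}$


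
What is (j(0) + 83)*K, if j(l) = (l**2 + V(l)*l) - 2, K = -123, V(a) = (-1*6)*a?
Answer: -9963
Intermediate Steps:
V(a) = -6*a
j(l) = -2 - 5*l**2 (j(l) = (l**2 + (-6*l)*l) - 2 = (l**2 - 6*l**2) - 2 = -5*l**2 - 2 = -2 - 5*l**2)
(j(0) + 83)*K = ((-2 - 5*0**2) + 83)*(-123) = ((-2 - 5*0) + 83)*(-123) = ((-2 + 0) + 83)*(-123) = (-2 + 83)*(-123) = 81*(-123) = -9963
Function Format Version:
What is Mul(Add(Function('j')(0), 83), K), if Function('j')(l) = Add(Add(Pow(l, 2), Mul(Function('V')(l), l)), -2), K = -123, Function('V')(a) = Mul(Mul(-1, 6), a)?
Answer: -9963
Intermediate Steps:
Function('V')(a) = Mul(-6, a)
Function('j')(l) = Add(-2, Mul(-5, Pow(l, 2))) (Function('j')(l) = Add(Add(Pow(l, 2), Mul(Mul(-6, l), l)), -2) = Add(Add(Pow(l, 2), Mul(-6, Pow(l, 2))), -2) = Add(Mul(-5, Pow(l, 2)), -2) = Add(-2, Mul(-5, Pow(l, 2))))
Mul(Add(Function('j')(0), 83), K) = Mul(Add(Add(-2, Mul(-5, Pow(0, 2))), 83), -123) = Mul(Add(Add(-2, Mul(-5, 0)), 83), -123) = Mul(Add(Add(-2, 0), 83), -123) = Mul(Add(-2, 83), -123) = Mul(81, -123) = -9963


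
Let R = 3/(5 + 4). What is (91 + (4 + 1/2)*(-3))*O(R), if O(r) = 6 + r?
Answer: 2945/6 ≈ 490.83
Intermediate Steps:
R = ⅓ (R = 3/9 = (⅑)*3 = ⅓ ≈ 0.33333)
(91 + (4 + 1/2)*(-3))*O(R) = (91 + (4 + 1/2)*(-3))*(6 + ⅓) = (91 + (4 + ½)*(-3))*(19/3) = (91 + (9/2)*(-3))*(19/3) = (91 - 27/2)*(19/3) = (155/2)*(19/3) = 2945/6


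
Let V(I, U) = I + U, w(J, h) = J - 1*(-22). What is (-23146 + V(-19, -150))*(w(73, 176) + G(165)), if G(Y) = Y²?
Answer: -636965800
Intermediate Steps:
w(J, h) = 22 + J (w(J, h) = J + 22 = 22 + J)
(-23146 + V(-19, -150))*(w(73, 176) + G(165)) = (-23146 + (-19 - 150))*((22 + 73) + 165²) = (-23146 - 169)*(95 + 27225) = -23315*27320 = -636965800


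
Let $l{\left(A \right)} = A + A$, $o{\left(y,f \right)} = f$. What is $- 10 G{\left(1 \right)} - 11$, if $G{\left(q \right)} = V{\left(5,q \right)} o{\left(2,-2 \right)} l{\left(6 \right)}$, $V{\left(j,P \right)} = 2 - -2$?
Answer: $949$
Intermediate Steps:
$V{\left(j,P \right)} = 4$ ($V{\left(j,P \right)} = 2 + 2 = 4$)
$l{\left(A \right)} = 2 A$
$G{\left(q \right)} = -96$ ($G{\left(q \right)} = 4 \left(-2\right) 2 \cdot 6 = \left(-8\right) 12 = -96$)
$- 10 G{\left(1 \right)} - 11 = \left(-10\right) \left(-96\right) - 11 = 960 - 11 = 949$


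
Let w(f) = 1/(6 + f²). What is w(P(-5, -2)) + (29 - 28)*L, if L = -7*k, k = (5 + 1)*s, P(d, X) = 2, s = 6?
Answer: -2519/10 ≈ -251.90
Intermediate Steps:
k = 36 (k = (5 + 1)*6 = 6*6 = 36)
L = -252 (L = -7*36 = -252)
w(P(-5, -2)) + (29 - 28)*L = 1/(6 + 2²) + (29 - 28)*(-252) = 1/(6 + 4) + 1*(-252) = 1/10 - 252 = ⅒ - 252 = -2519/10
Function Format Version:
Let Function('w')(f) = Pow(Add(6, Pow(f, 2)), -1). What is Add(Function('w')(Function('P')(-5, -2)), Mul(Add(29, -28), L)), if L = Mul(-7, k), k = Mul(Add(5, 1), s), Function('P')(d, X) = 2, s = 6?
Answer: Rational(-2519, 10) ≈ -251.90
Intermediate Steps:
k = 36 (k = Mul(Add(5, 1), 6) = Mul(6, 6) = 36)
L = -252 (L = Mul(-7, 36) = -252)
Add(Function('w')(Function('P')(-5, -2)), Mul(Add(29, -28), L)) = Add(Pow(Add(6, Pow(2, 2)), -1), Mul(Add(29, -28), -252)) = Add(Pow(Add(6, 4), -1), Mul(1, -252)) = Add(Pow(10, -1), -252) = Add(Rational(1, 10), -252) = Rational(-2519, 10)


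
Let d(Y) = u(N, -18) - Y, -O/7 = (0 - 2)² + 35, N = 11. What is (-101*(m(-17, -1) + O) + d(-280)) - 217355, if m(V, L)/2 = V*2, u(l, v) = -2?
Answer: -182636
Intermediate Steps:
O = -273 (O = -7*((0 - 2)² + 35) = -7*((-2)² + 35) = -7*(4 + 35) = -7*39 = -273)
d(Y) = -2 - Y
m(V, L) = 4*V (m(V, L) = 2*(V*2) = 2*(2*V) = 4*V)
(-101*(m(-17, -1) + O) + d(-280)) - 217355 = (-101*(4*(-17) - 273) + (-2 - 1*(-280))) - 217355 = (-101*(-68 - 273) + (-2 + 280)) - 217355 = (-101*(-341) + 278) - 217355 = (34441 + 278) - 217355 = 34719 - 217355 = -182636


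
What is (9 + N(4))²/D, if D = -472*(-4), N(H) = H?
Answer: 169/1888 ≈ 0.089513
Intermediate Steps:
D = 1888
(9 + N(4))²/D = (9 + 4)²/1888 = 13²*(1/1888) = 169*(1/1888) = 169/1888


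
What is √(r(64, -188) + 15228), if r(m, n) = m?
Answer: 2*√3823 ≈ 123.66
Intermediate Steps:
√(r(64, -188) + 15228) = √(64 + 15228) = √15292 = 2*√3823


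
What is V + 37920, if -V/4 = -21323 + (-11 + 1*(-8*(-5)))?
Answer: 123096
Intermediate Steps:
V = 85176 (V = -4*(-21323 + (-11 + 1*(-8*(-5)))) = -4*(-21323 + (-11 + 1*40)) = -4*(-21323 + (-11 + 40)) = -4*(-21323 + 29) = -4*(-21294) = 85176)
V + 37920 = 85176 + 37920 = 123096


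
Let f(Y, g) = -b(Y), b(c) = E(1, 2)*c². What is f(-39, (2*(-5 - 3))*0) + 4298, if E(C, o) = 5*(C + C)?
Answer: -10912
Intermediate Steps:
E(C, o) = 10*C (E(C, o) = 5*(2*C) = 10*C)
b(c) = 10*c² (b(c) = (10*1)*c² = 10*c²)
f(Y, g) = -10*Y²
f(-39, (2*(-5 - 3))*0) + 4298 = -10*(-39)² + 4298 = -10*1521 + 4298 = -15210 + 4298 = -10912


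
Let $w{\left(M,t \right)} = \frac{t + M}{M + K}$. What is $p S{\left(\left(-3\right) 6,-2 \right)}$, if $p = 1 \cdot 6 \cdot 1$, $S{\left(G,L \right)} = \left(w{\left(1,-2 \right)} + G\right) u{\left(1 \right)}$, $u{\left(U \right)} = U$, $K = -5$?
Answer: $- \frac{213}{2} \approx -106.5$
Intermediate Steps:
$w{\left(M,t \right)} = \frac{M + t}{-5 + M}$ ($w{\left(M,t \right)} = \frac{t + M}{M - 5} = \frac{M + t}{-5 + M}$)
$S{\left(G,L \right)} = \frac{1}{4} + G$ ($S{\left(G,L \right)} = \left(\frac{1 - 2}{-5 + 1} + G\right) 1 = \left(\frac{1}{-4} \left(-1\right) + G\right) 1 = \left(\left(- \frac{1}{4}\right) \left(-1\right) + G\right) 1 = \left(\frac{1}{4} + G\right) 1 = \frac{1}{4} + G$)
$p = 6$ ($p = 6 \cdot 1 = 6$)
$p S{\left(\left(-3\right) 6,-2 \right)} = 6 \left(\frac{1}{4} - 18\right) = 6 \left(- \frac{71}{4}\right) = - \frac{213}{2}$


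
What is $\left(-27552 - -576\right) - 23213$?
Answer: $-50189$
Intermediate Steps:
$\left(-27552 - -576\right) - 23213 = \left(-27552 + 576\right) - 23213 = -26976 - 23213 = -50189$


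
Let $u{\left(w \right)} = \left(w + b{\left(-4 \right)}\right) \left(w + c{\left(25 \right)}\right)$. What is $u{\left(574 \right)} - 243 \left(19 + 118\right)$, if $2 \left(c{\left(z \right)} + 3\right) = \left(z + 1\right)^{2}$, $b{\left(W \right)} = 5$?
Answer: $493020$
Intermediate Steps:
$c{\left(z \right)} = -3 + \frac{\left(1 + z\right)^{2}}{2}$ ($c{\left(z \right)} = -3 + \frac{\left(z + 1\right)^{2}}{2} = -3 + \frac{\left(1 + z\right)^{2}}{2}$)
$u{\left(w \right)} = \left(5 + w\right) \left(335 + w\right)$ ($u{\left(w \right)} = \left(w + 5\right) \left(w - \left(3 - \frac{\left(1 + 25\right)^{2}}{2}\right)\right) = \left(5 + w\right) \left(w - \left(3 - \frac{26^{2}}{2}\right)\right) = \left(5 + w\right) \left(w + \left(-3 + \frac{1}{2} \cdot 676\right)\right) = \left(5 + w\right) \left(w + \left(-3 + 338\right)\right) = \left(5 + w\right) \left(w + 335\right) = \left(5 + w\right) \left(335 + w\right)$)
$u{\left(574 \right)} - 243 \left(19 + 118\right) = \left(1675 + 574^{2} + 340 \cdot 574\right) - 243 \left(19 + 118\right) = \left(1675 + 329476 + 195160\right) - 243 \cdot 137 = 526311 - 33291 = 493020$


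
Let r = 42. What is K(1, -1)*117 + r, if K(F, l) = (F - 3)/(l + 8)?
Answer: 60/7 ≈ 8.5714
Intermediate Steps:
K(F, l) = (-3 + F)/(8 + l)
K(1, -1)*117 + r = ((-3 + 1)/(8 - 1))*117 + 42 = (-2/7)*117 + 42 = ((⅐)*(-2))*117 + 42 = -2/7*117 + 42 = -234/7 + 42 = 60/7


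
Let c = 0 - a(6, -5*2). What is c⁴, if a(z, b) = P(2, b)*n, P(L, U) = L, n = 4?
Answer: 4096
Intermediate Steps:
a(z, b) = 8 (a(z, b) = 2*4 = 8)
c = -8 (c = 0 - 1*8 = 0 - 8 = -8)
c⁴ = (-8)⁴ = 4096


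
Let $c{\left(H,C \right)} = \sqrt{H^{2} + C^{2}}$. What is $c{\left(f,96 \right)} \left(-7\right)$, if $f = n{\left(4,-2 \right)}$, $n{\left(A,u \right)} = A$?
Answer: $- 28 \sqrt{577} \approx -672.58$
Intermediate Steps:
$f = 4$
$c{\left(H,C \right)} = \sqrt{C^{2} + H^{2}}$
$c{\left(f,96 \right)} \left(-7\right) = \sqrt{96^{2} + 4^{2}} \left(-7\right) = \sqrt{9216 + 16} \left(-7\right) = \sqrt{9232} \left(-7\right) = 4 \sqrt{577} \left(-7\right) = - 28 \sqrt{577}$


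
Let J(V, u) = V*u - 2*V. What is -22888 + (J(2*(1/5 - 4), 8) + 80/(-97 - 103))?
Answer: -22934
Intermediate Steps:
J(V, u) = -2*V + V*u
-22888 + (J(2*(1/5 - 4), 8) + 80/(-97 - 103)) = -22888 + ((2*(1/5 - 4))*(-2 + 8) + 80/(-97 - 103)) = -22888 + ((2*(⅕ - 4))*6 + 80/(-200)) = -22888 + ((2*(-19/5))*6 + 80*(-1/200)) = -22888 + (-38/5*6 - ⅖) = -22888 + (-228/5 - ⅖) = -22888 - 46 = -22934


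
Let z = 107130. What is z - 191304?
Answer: -84174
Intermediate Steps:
z - 191304 = 107130 - 191304 = -84174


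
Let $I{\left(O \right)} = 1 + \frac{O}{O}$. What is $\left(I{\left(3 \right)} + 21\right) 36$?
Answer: $828$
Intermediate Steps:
$I{\left(O \right)} = 2$ ($I{\left(O \right)} = 1 + 1 = 2$)
$\left(I{\left(3 \right)} + 21\right) 36 = \left(2 + 21\right) 36 = 23 \cdot 36 = 828$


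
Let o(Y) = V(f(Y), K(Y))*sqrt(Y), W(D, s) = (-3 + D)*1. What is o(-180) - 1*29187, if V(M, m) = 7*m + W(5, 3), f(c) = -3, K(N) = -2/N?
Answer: -29187 + 187*I*sqrt(5)/15 ≈ -29187.0 + 27.876*I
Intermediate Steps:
W(D, s) = -3 + D
V(M, m) = 2 + 7*m (V(M, m) = 7*m + (-3 + 5) = 7*m + 2 = 2 + 7*m)
o(Y) = sqrt(Y)*(2 - 14/Y) (o(Y) = (2 + 7*(-2/Y))*sqrt(Y) = (2 - 14/Y)*sqrt(Y) = sqrt(Y)*(2 - 14/Y))
o(-180) - 1*29187 = 2*(-7 - 180)/sqrt(-180) - 1*29187 = 2*(-I*sqrt(5)/30)*(-187) - 29187 = 187*I*sqrt(5)/15 - 29187 = -29187 + 187*I*sqrt(5)/15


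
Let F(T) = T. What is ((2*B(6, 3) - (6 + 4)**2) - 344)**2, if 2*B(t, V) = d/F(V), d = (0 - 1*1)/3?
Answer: 15976009/81 ≈ 1.9723e+5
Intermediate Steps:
d = -1/3 (d = (0 - 1)*(1/3) = -1*1/3 = -1/3 ≈ -0.33333)
B(t, V) = -1/(6*V) (B(t, V) = (-1/(3*V))/2 = -1/(6*V))
((2*B(6, 3) - (6 + 4)**2) - 344)**2 = ((2*(-1/6/3) - (6 + 4)**2) - 344)**2 = ((2*(-1/6*1/3) - 1*10**2) - 344)**2 = ((2*(-1/18) - 1*100) - 344)**2 = ((-1/9 - 100) - 344)**2 = (-901/9 - 344)**2 = (-3997/9)**2 = 15976009/81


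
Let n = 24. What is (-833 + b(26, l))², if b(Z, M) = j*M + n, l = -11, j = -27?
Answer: 262144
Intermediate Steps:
b(Z, M) = 24 - 27*M (b(Z, M) = -27*M + 24 = 24 - 27*M)
(-833 + b(26, l))² = (-833 + (24 - 27*(-11)))² = (-833 + (24 + 297))² = (-833 + 321)² = (-512)² = 262144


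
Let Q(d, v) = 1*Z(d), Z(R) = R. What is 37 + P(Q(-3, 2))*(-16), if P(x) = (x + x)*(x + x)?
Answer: -539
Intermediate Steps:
Q(d, v) = d (Q(d, v) = 1*d = d)
P(x) = 4*x² (P(x) = (2*x)*(2*x) = 4*x²)
37 + P(Q(-3, 2))*(-16) = 37 + (4*(-3)²)*(-16) = 37 + (4*9)*(-16) = 37 + 36*(-16) = 37 - 576 = -539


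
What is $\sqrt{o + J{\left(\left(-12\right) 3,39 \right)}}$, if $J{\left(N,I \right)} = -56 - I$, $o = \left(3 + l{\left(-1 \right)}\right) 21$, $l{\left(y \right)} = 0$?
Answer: $4 i \sqrt{2} \approx 5.6569 i$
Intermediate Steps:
$o = 63$ ($o = \left(3 + 0\right) 21 = 3 \cdot 21 = 63$)
$\sqrt{o + J{\left(\left(-12\right) 3,39 \right)}} = \sqrt{63 - 95} = \sqrt{-32} = 4 i \sqrt{2}$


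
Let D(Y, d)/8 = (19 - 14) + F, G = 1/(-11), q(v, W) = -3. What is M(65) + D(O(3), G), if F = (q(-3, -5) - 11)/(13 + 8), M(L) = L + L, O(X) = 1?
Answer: 494/3 ≈ 164.67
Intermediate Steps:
M(L) = 2*L
G = -1/11 ≈ -0.090909
F = -⅔ (F = (-3 - 11)/(13 + 8) = -14/21 = -14*1/21 = -⅔ ≈ -0.66667)
D(Y, d) = 104/3 (D(Y, d) = 8*((19 - 14) - ⅔) = 8*(5 - ⅔) = 8*(13/3) = 104/3)
M(65) + D(O(3), G) = 2*65 + 104/3 = 130 + 104/3 = 494/3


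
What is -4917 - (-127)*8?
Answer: -3901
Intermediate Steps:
-4917 - (-127)*8 = -4917 - 1*(-1016) = -4917 + 1016 = -3901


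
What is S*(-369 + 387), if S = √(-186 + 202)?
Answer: 72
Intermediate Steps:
S = 4 (S = √16 = 4)
S*(-369 + 387) = 4*(-369 + 387) = 4*18 = 72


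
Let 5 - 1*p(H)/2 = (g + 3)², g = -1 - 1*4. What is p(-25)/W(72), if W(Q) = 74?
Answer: 1/37 ≈ 0.027027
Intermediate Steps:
g = -5 (g = -1 - 4 = -5)
p(H) = 2 (p(H) = 10 - 2*(-5 + 3)² = 10 - 2*(-2)² = 10 - 2*4 = 10 - 8 = 2)
p(-25)/W(72) = 2/74 = 2*(1/74) = 1/37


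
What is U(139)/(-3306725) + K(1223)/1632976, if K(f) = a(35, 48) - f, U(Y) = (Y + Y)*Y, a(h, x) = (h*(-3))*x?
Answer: -83811477267/5399802563600 ≈ -0.015521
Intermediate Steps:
a(h, x) = -3*h*x (a(h, x) = (-3*h)*x = -3*h*x)
U(Y) = 2*Y² (U(Y) = (2*Y)*Y = 2*Y²)
K(f) = -5040 - f (K(f) = -3*35*48 - f = -5040 - f)
U(139)/(-3306725) + K(1223)/1632976 = (2*139²)/(-3306725) + (-5040 - 1*1223)/1632976 = (2*19321)*(-1/3306725) + (-5040 - 1223)*(1/1632976) = 38642*(-1/3306725) - 6263*1/1632976 = -38642/3306725 - 6263/1632976 = -83811477267/5399802563600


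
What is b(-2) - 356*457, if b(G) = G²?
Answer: -162688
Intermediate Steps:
b(-2) - 356*457 = (-2)² - 356*457 = 4 - 162692 = -162688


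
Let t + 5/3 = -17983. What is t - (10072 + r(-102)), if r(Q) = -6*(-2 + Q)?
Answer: -86042/3 ≈ -28681.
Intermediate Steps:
t = -53954/3 (t = -5/3 - 17983 = -53954/3 ≈ -17985.)
r(Q) = 12 - 6*Q
t - (10072 + r(-102)) = -53954/3 - (10072 + (12 - 6*(-102))) = -53954/3 - (10072 + (12 + 612)) = -53954/3 - (10072 + 624) = -53954/3 - 1*10696 = -53954/3 - 10696 = -86042/3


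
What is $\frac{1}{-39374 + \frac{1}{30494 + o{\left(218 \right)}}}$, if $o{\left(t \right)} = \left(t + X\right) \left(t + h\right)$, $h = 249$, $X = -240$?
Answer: $- \frac{20220}{796142279} \approx -2.5397 \cdot 10^{-5}$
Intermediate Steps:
$o{\left(t \right)} = \left(-240 + t\right) \left(249 + t\right)$ ($o{\left(t \right)} = \left(t - 240\right) \left(t + 249\right) = \left(-240 + t\right) \left(249 + t\right)$)
$\frac{1}{-39374 + \frac{1}{30494 + o{\left(218 \right)}}} = \frac{1}{-39374 + \frac{1}{30494 + \left(-59760 + 218^{2} + 9 \cdot 218\right)}} = \frac{1}{-39374 + \frac{1}{30494 + \left(-59760 + 47524 + 1962\right)}} = \frac{1}{-39374 + \frac{1}{30494 - 10274}} = \frac{1}{-39374 + \frac{1}{20220}} = \frac{1}{- \frac{796142279}{20220}} = - \frac{20220}{796142279}$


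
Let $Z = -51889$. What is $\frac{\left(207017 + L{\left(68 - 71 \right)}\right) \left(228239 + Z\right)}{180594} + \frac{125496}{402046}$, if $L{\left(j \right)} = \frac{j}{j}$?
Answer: $\frac{407715749531734}{2016863759} \approx 2.0215 \cdot 10^{5}$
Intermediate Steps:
$L{\left(j \right)} = 1$
$\frac{\left(207017 + L{\left(68 - 71 \right)}\right) \left(228239 + Z\right)}{180594} + \frac{125496}{402046} = \frac{\left(207017 + 1\right) \left(228239 - 51889\right)}{180594} + \frac{125496}{402046} = 207018 \cdot 176350 \cdot \frac{1}{180594} + 125496 \cdot \frac{1}{402046} = 36507624300 \cdot \frac{1}{180594} + \frac{62748}{201023} = \frac{2028201350}{10033} + \frac{62748}{201023} = \frac{407715749531734}{2016863759}$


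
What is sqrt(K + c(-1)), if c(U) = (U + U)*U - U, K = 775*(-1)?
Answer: 2*I*sqrt(193) ≈ 27.785*I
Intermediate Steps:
K = -775
c(U) = -U + 2*U**2 (c(U) = (2*U)*U - U = 2*U**2 - U = -U + 2*U**2)
sqrt(K + c(-1)) = sqrt(-775 - (-1 + 2*(-1))) = sqrt(-775 - (-1 - 2)) = sqrt(-775 - 1*(-3)) = sqrt(-775 + 3) = sqrt(-772) = 2*I*sqrt(193)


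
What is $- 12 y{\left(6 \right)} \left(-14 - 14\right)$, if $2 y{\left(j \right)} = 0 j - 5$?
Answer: $-840$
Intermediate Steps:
$y{\left(j \right)} = - \frac{5}{2}$ ($y{\left(j \right)} = \frac{0 j - 5}{2} = \frac{0 - 5}{2} = \frac{1}{2} \left(-5\right) = - \frac{5}{2}$)
$- 12 y{\left(6 \right)} \left(-14 - 14\right) = - 12 \left(- \frac{5 \left(-14 - 14\right)}{2}\right) = - 12 \left(\left(- \frac{5}{2}\right) \left(-28\right)\right) = \left(-12\right) 70 = -840$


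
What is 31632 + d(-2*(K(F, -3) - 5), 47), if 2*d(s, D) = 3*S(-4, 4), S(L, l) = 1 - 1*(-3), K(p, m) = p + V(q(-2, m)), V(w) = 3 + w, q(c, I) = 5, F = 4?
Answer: 31638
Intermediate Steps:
K(p, m) = 8 + p (K(p, m) = p + (3 + 5) = p + 8 = 8 + p)
S(L, l) = 4 (S(L, l) = 1 + 3 = 4)
d(s, D) = 6 (d(s, D) = (3*4)/2 = (½)*12 = 6)
31632 + d(-2*(K(F, -3) - 5), 47) = 31632 + 6 = 31638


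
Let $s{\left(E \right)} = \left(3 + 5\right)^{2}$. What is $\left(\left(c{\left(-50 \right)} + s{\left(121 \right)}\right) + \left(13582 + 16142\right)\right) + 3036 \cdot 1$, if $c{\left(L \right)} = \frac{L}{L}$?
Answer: $32825$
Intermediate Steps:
$s{\left(E \right)} = 64$ ($s{\left(E \right)} = 8^{2} = 64$)
$c{\left(L \right)} = 1$
$\left(\left(c{\left(-50 \right)} + s{\left(121 \right)}\right) + \left(13582 + 16142\right)\right) + 3036 \cdot 1 = \left(\left(1 + 64\right) + \left(13582 + 16142\right)\right) + 3036 \cdot 1 = \left(65 + 29724\right) + 3036 = 29789 + 3036 = 32825$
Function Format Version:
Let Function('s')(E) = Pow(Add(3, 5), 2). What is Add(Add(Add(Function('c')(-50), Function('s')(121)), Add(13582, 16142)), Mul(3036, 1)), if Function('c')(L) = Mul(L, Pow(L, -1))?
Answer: 32825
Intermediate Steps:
Function('s')(E) = 64 (Function('s')(E) = Pow(8, 2) = 64)
Function('c')(L) = 1
Add(Add(Add(Function('c')(-50), Function('s')(121)), Add(13582, 16142)), Mul(3036, 1)) = Add(Add(Add(1, 64), Add(13582, 16142)), Mul(3036, 1)) = Add(Add(65, 29724), 3036) = Add(29789, 3036) = 32825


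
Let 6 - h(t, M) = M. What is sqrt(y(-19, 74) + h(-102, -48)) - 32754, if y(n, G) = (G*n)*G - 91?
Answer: -32754 + I*sqrt(104081) ≈ -32754.0 + 322.62*I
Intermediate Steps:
h(t, M) = 6 - M
y(n, G) = -91 + n*G**2 (y(n, G) = n*G**2 - 91 = -91 + n*G**2)
sqrt(y(-19, 74) + h(-102, -48)) - 32754 = sqrt((-91 - 19*74**2) + (6 - 1*(-48))) - 32754 = sqrt((-91 - 19*5476) + (6 + 48)) - 32754 = sqrt((-91 - 104044) + 54) - 32754 = sqrt(-104135 + 54) - 32754 = sqrt(-104081) - 32754 = I*sqrt(104081) - 32754 = -32754 + I*sqrt(104081)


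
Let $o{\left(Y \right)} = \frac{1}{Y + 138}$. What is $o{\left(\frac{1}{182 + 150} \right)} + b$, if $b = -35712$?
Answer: $- \frac{1636216372}{45817} \approx -35712.0$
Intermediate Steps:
$o{\left(Y \right)} = \frac{1}{138 + Y}$
$o{\left(\frac{1}{182 + 150} \right)} + b = \frac{1}{138 + \frac{1}{182 + 150}} - 35712 = \frac{1}{138 + \frac{1}{332}} - 35712 = \frac{1}{\frac{45817}{332}} - 35712 = \frac{332}{45817} - 35712 = - \frac{1636216372}{45817}$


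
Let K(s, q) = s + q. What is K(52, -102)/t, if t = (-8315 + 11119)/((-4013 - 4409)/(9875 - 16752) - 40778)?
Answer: 3505273550/4820777 ≈ 727.12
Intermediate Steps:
t = -4820777/70105471 (t = 2804/(-8422/(-6877) - 40778) = 2804/(-8422*(-1/6877) - 40778) = 2804/(8422/6877 - 40778) = 2804/(-280421884/6877) = 2804*(-6877/280421884) = -4820777/70105471 ≈ -0.068765)
K(s, q) = q + s
K(52, -102)/t = (-102 + 52)/(-4820777/70105471) = -50*(-70105471/4820777) = 3505273550/4820777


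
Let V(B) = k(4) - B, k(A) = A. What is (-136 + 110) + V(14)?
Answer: -36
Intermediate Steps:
V(B) = 4 - B
(-136 + 110) + V(14) = (-136 + 110) + (4 - 1*14) = -26 + (4 - 14) = -26 - 10 = -36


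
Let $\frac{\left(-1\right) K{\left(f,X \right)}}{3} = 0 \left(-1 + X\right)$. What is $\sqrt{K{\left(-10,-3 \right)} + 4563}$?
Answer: $39 \sqrt{3} \approx 67.55$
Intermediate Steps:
$K{\left(f,X \right)} = 0$ ($K{\left(f,X \right)} = - 3 \cdot 0 \left(-1 + X\right) = \left(-3\right) 0 = 0$)
$\sqrt{K{\left(-10,-3 \right)} + 4563} = \sqrt{0 + 4563} = \sqrt{4563} = 39 \sqrt{3}$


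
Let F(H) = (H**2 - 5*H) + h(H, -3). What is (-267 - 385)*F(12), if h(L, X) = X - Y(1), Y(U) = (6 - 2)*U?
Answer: -50204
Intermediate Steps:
Y(U) = 4*U
h(L, X) = -4 + X (h(L, X) = X - 4 = -4 + X)
F(H) = -7 + H**2 - 5*H (F(H) = (H**2 - 5*H) + (-4 - 3) = (H**2 - 5*H) - 7 = -7 + H**2 - 5*H)
(-267 - 385)*F(12) = (-267 - 385)*(-7 + 12**2 - 5*12) = -652*(-7 + 144 - 60) = -652*77 = -50204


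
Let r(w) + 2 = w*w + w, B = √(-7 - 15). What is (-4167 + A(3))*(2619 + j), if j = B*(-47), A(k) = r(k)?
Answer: -10887183 + 195379*I*√22 ≈ -1.0887e+7 + 9.1641e+5*I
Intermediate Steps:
B = I*√22 (B = √(-22) = I*√22 ≈ 4.6904*I)
r(w) = -2 + w + w² (r(w) = -2 + (w*w + w) = -2 + (w² + w) = -2 + (w + w²) = -2 + w + w²)
A(k) = -2 + k + k²
j = -47*I*√22 (j = (I*√22)*(-47) = -47*I*√22 ≈ -220.45*I)
(-4167 + A(3))*(2619 + j) = (-4167 + (-2 + 3 + 3²))*(2619 - 47*I*√22) = (-4167 + (-2 + 3 + 9))*(2619 - 47*I*√22) = (-4167 + 10)*(2619 - 47*I*√22) = -4157*(2619 - 47*I*√22) = -10887183 + 195379*I*√22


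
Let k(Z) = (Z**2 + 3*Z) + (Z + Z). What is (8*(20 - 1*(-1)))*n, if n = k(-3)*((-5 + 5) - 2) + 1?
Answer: 2184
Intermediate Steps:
k(Z) = Z**2 + 5*Z (k(Z) = (Z**2 + 3*Z) + 2*Z = Z**2 + 5*Z)
n = 13 (n = (-3*(5 - 3))*((-5 + 5) - 2) + 1 = (-3*2)*(0 - 2) + 1 = -6*(-2) + 1 = 12 + 1 = 13)
(8*(20 - 1*(-1)))*n = (8*(20 - 1*(-1)))*13 = (8*(20 + 1))*13 = (8*21)*13 = 168*13 = 2184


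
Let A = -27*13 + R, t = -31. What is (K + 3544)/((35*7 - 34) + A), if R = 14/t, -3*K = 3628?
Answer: -108562/6531 ≈ -16.623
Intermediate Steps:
K = -3628/3 (K = -⅓*3628 = -3628/3 ≈ -1209.3)
R = -14/31 (R = 14/(-31) = 14*(-1/31) = -14/31 ≈ -0.45161)
A = -10895/31 (A = -27*13 - 14/31 = -351 - 14/31 = -10895/31 ≈ -351.45)
(K + 3544)/((35*7 - 34) + A) = (-3628/3 + 3544)/((35*7 - 34) - 10895/31) = 7004/(3*((245 - 34) - 10895/31)) = 7004/(3*(211 - 10895/31)) = 7004/(3*(-4354/31)) = (7004/3)*(-31/4354) = -108562/6531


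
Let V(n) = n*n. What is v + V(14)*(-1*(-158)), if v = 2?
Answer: 30970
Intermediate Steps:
V(n) = n²
v + V(14)*(-1*(-158)) = 2 + 14²*(-1*(-158)) = 2 + 196*158 = 2 + 30968 = 30970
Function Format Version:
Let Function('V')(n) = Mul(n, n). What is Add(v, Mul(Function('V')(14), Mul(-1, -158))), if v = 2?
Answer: 30970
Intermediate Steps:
Function('V')(n) = Pow(n, 2)
Add(v, Mul(Function('V')(14), Mul(-1, -158))) = Add(2, Mul(Pow(14, 2), Mul(-1, -158))) = Add(2, Mul(196, 158)) = Add(2, 30968) = 30970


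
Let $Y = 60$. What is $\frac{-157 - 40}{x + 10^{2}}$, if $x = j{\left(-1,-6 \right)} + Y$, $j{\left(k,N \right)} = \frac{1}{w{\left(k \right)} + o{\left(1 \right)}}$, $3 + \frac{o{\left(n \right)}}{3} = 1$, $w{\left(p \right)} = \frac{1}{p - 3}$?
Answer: $- \frac{4925}{3996} \approx -1.2325$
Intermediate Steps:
$w{\left(p \right)} = \frac{1}{-3 + p}$
$o{\left(n \right)} = -6$ ($o{\left(n \right)} = -9 + 3 \cdot 1 = -9 + 3 = -6$)
$j{\left(k,N \right)} = \frac{1}{-6 + \frac{1}{-3 + k}}$ ($j{\left(k,N \right)} = \frac{1}{\frac{1}{-3 + k} - 6} = \frac{1}{-6 + \frac{1}{-3 + k}}$)
$x = \frac{1496}{25}$ ($x = \frac{3 - -1}{-19 + 6 \left(-1\right)} + 60 = \frac{3 + 1}{-19 - 6} + 60 = \frac{1}{-25} \cdot 4 + 60 = \left(- \frac{1}{25}\right) 4 + 60 = - \frac{4}{25} + 60 = \frac{1496}{25} \approx 59.84$)
$\frac{-157 - 40}{x + 10^{2}} = \frac{-157 - 40}{\frac{1496}{25} + 10^{2}} = - \frac{197}{\frac{1496}{25} + 100} = - \frac{197}{\frac{3996}{25}} = \left(-197\right) \frac{25}{3996} = - \frac{4925}{3996}$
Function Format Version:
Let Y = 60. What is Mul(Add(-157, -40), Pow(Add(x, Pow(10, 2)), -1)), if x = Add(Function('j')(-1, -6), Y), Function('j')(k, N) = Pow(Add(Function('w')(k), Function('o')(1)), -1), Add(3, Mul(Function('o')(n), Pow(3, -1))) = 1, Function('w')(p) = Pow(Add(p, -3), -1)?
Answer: Rational(-4925, 3996) ≈ -1.2325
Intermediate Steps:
Function('w')(p) = Pow(Add(-3, p), -1)
Function('o')(n) = -6 (Function('o')(n) = Add(-9, Mul(3, 1)) = Add(-9, 3) = -6)
Function('j')(k, N) = Pow(Add(-6, Pow(Add(-3, k), -1)), -1) (Function('j')(k, N) = Pow(Add(Pow(Add(-3, k), -1), -6), -1) = Pow(Add(-6, Pow(Add(-3, k), -1)), -1))
x = Rational(1496, 25) (x = Add(Mul(Pow(Add(-19, Mul(6, -1)), -1), Add(3, Mul(-1, -1))), 60) = Add(Mul(Pow(Add(-19, -6), -1), Add(3, 1)), 60) = Add(Mul(Pow(-25, -1), 4), 60) = Add(Mul(Rational(-1, 25), 4), 60) = Add(Rational(-4, 25), 60) = Rational(1496, 25) ≈ 59.840)
Mul(Add(-157, -40), Pow(Add(x, Pow(10, 2)), -1)) = Mul(Add(-157, -40), Pow(Add(Rational(1496, 25), Pow(10, 2)), -1)) = Mul(-197, Pow(Add(Rational(1496, 25), 100), -1)) = Mul(-197, Pow(Rational(3996, 25), -1)) = Mul(-197, Rational(25, 3996)) = Rational(-4925, 3996)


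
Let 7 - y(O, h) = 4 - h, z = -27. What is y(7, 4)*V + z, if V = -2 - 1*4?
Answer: -69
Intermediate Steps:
y(O, h) = 3 + h (y(O, h) = 7 - (4 - h) = 7 + (-4 + h) = 3 + h)
V = -6 (V = -2 - 4 = -6)
y(7, 4)*V + z = (3 + 4)*(-6) - 27 = 7*(-6) - 27 = -42 - 27 = -69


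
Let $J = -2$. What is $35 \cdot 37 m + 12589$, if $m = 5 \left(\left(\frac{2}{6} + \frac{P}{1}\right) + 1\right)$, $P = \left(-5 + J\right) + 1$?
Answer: $- \frac{52883}{3} \approx -17628.0$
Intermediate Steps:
$P = -6$ ($P = \left(-5 - 2\right) + 1 = -7 + 1 = -6$)
$m = - \frac{70}{3}$ ($m = 5 \left(\left(\frac{2}{6} - \frac{6}{1}\right) + 1\right) = 5 \left(\left(2 \cdot \frac{1}{6} - 6\right) + 1\right) = 5 \left(\left(\frac{1}{3} - 6\right) + 1\right) = 5 \left(- \frac{17}{3} + 1\right) = 5 \left(- \frac{14}{3}\right) = - \frac{70}{3} \approx -23.333$)
$35 \cdot 37 m + 12589 = 35 \cdot 37 \left(- \frac{70}{3}\right) + 12589 = 1295 \left(- \frac{70}{3}\right) + 12589 = - \frac{90650}{3} + 12589 = - \frac{52883}{3}$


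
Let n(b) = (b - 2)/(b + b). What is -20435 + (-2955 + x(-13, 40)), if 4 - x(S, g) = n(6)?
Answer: -70159/3 ≈ -23386.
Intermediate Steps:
n(b) = (-2 + b)/(2*b) (n(b) = (-2 + b)/((2*b)) = (-2 + b)*(1/(2*b)) = (-2 + b)/(2*b))
x(S, g) = 11/3 (x(S, g) = 4 - (-2 + 6)/(2*6) = 4 - 4/(2*6) = 4 - 1*1/3 = 4 - 1/3 = 11/3)
-20435 + (-2955 + x(-13, 40)) = -20435 + (-2955 + 11/3) = -20435 - 8854/3 = -70159/3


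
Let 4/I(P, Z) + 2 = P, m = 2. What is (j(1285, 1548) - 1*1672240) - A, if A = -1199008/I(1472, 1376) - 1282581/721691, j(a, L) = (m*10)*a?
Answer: 316814339512481/721691 ≈ 4.3899e+8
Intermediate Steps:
I(P, Z) = 4/(-2 + P)
j(a, L) = 20*a (j(a, L) = (2*10)*a = 20*a)
A = -318002632611621/721691 (A = -1199008/(4/(-2 + 1472)) - 1282581/721691 = -1199008/(4/1470) - 1282581*1/721691 = -1199008/(4*(1/1470)) - 1282581/721691 = -1199008/2/735 - 1282581/721691 = -1199008*735/2 - 1282581/721691 = -440635440 - 1282581/721691 = -318002632611621/721691 ≈ -4.4064e+8)
(j(1285, 1548) - 1*1672240) - A = (20*1285 - 1*1672240) - 1*(-318002632611621/721691) = (25700 - 1672240) + 318002632611621/721691 = -1646540 + 318002632611621/721691 = 316814339512481/721691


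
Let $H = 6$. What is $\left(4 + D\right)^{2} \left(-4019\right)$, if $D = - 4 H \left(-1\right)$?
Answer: $-3150896$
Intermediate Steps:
$D = 24$ ($D = \left(-4\right) 6 \left(-1\right) = \left(-24\right) \left(-1\right) = 24$)
$\left(4 + D\right)^{2} \left(-4019\right) = \left(4 + 24\right)^{2} \left(-4019\right) = 28^{2} \left(-4019\right) = 784 \left(-4019\right) = -3150896$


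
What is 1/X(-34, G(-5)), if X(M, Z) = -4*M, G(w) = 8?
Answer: 1/136 ≈ 0.0073529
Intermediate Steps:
1/X(-34, G(-5)) = 1/(-4*(-34)) = 1/136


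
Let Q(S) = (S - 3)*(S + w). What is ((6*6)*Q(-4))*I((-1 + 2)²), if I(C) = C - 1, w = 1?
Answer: 0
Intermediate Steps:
I(C) = -1 + C
Q(S) = (1 + S)*(-3 + S) (Q(S) = (S - 3)*(S + 1) = (-3 + S)*(1 + S) = (1 + S)*(-3 + S))
((6*6)*Q(-4))*I((-1 + 2)²) = ((6*6)*(-3 + (-4)² - 2*(-4)))*(-1 + (-1 + 2)²) = (36*(-3 + 16 + 8))*(-1 + 1²) = (36*21)*(-1 + 1) = 756*0 = 0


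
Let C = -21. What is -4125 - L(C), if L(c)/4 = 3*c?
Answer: -3873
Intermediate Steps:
L(c) = 12*c (L(c) = 4*(3*c) = 12*c)
-4125 - L(C) = -4125 - 12*(-21) = -4125 - 1*(-252) = -4125 + 252 = -3873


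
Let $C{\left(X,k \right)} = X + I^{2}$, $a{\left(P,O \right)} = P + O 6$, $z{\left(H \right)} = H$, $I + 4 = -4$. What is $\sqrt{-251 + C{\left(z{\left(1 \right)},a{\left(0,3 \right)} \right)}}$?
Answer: $i \sqrt{186} \approx 13.638 i$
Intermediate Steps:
$I = -8$ ($I = -4 - 4 = -8$)
$a{\left(P,O \right)} = P + 6 O$
$C{\left(X,k \right)} = 64 + X$ ($C{\left(X,k \right)} = X + \left(-8\right)^{2} = X + 64 = 64 + X$)
$\sqrt{-251 + C{\left(z{\left(1 \right)},a{\left(0,3 \right)} \right)}} = \sqrt{-251 + \left(64 + 1\right)} = \sqrt{-251 + 65} = \sqrt{-186} = i \sqrt{186}$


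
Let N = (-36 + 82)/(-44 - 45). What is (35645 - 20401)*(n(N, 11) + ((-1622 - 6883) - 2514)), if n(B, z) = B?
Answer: -14950354828/89 ≈ -1.6798e+8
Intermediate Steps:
N = -46/89 (N = 46/(-89) = 46*(-1/89) = -46/89 ≈ -0.51685)
(35645 - 20401)*(n(N, 11) + ((-1622 - 6883) - 2514)) = (35645 - 20401)*(-46/89 + ((-1622 - 6883) - 2514)) = 15244*(-46/89 + (-8505 - 2514)) = 15244*(-46/89 - 11019) = 15244*(-980737/89) = -14950354828/89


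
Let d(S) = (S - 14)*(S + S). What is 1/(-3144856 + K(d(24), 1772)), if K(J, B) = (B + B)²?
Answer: 1/9415080 ≈ 1.0621e-7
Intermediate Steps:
d(S) = 2*S*(-14 + S) (d(S) = (-14 + S)*(2*S) = 2*S*(-14 + S))
K(J, B) = 4*B² (K(J, B) = (2*B)² = 4*B²)
1/(-3144856 + K(d(24), 1772)) = 1/(-3144856 + 4*1772²) = 1/(-3144856 + 4*3139984) = 1/(-3144856 + 12559936) = 1/9415080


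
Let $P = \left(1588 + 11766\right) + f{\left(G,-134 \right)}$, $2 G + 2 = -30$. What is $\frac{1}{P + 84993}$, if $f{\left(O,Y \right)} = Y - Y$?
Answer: $\frac{1}{98347} \approx 1.0168 \cdot 10^{-5}$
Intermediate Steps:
$G = -16$ ($G = -1 + \frac{1}{2} \left(-30\right) = -1 - 15 = -16$)
$f{\left(O,Y \right)} = 0$
$P = 13354$ ($P = \left(1588 + 11766\right) + 0 = 13354 + 0 = 13354$)
$\frac{1}{P + 84993} = \frac{1}{13354 + 84993} = \frac{1}{98347}$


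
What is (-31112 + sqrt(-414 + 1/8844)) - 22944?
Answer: -54056 + I*sqrt(8095388565)/4422 ≈ -54056.0 + 20.347*I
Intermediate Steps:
(-31112 + sqrt(-414 + 1/8844)) - 22944 = (-31112 + sqrt(-3661415/8844)) - 22944 = (-31112 + I*sqrt(8095388565)/4422) - 22944 = -54056 + I*sqrt(8095388565)/4422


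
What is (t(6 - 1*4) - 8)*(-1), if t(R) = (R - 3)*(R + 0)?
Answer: 10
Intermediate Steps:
t(R) = R*(-3 + R) (t(R) = (-3 + R)*R = R*(-3 + R))
(t(6 - 1*4) - 8)*(-1) = ((6 - 1*4)*(-3 + (6 - 1*4)) - 8)*(-1) = ((6 - 4)*(-3 + (6 - 4)) - 8)*(-1) = (2*(-3 + 2) - 8)*(-1) = (2*(-1) - 8)*(-1) = (-2 - 8)*(-1) = -10*(-1) = 10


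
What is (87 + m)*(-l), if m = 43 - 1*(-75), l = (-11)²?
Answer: -24805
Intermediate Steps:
l = 121
m = 118 (m = 43 + 75 = 118)
(87 + m)*(-l) = (87 + 118)*(-1*121) = 205*(-121) = -24805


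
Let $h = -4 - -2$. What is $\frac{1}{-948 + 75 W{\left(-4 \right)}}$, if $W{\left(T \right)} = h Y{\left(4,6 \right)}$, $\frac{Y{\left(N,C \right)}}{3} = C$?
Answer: $- \frac{1}{3648} \approx -0.00027412$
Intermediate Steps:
$Y{\left(N,C \right)} = 3 C$
$h = -2$ ($h = -4 + 2 = -2$)
$W{\left(T \right)} = -36$ ($W{\left(T \right)} = - 2 \cdot 3 \cdot 6 = \left(-2\right) 18 = -36$)
$\frac{1}{-948 + 75 W{\left(-4 \right)}} = \frac{1}{-948 + 75 \left(-36\right)} = \frac{1}{-948 - 2700} = \frac{1}{-3648} = - \frac{1}{3648}$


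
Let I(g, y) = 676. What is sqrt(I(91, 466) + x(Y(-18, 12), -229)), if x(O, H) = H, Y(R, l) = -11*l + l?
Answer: sqrt(447) ≈ 21.142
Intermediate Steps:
Y(R, l) = -10*l
sqrt(I(91, 466) + x(Y(-18, 12), -229)) = sqrt(676 - 229) = sqrt(447)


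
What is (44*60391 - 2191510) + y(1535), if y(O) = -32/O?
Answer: 714840258/1535 ≈ 4.6569e+5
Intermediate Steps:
(44*60391 - 2191510) + y(1535) = (44*60391 - 2191510) - 32/1535 = (2657204 - 2191510) - 32*1/1535 = 465694 - 32/1535 = 714840258/1535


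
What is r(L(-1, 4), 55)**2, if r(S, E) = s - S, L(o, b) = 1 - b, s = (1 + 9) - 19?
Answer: 36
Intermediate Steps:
s = -9 (s = 10 - 19 = -9)
r(S, E) = -9 - S
r(L(-1, 4), 55)**2 = (-9 - (1 - 1*4))**2 = (-9 - (1 - 4))**2 = (-9 - 1*(-3))**2 = (-9 + 3)**2 = (-6)**2 = 36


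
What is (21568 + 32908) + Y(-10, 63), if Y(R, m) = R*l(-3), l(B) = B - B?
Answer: 54476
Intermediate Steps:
l(B) = 0
Y(R, m) = 0 (Y(R, m) = R*0 = 0)
(21568 + 32908) + Y(-10, 63) = (21568 + 32908) + 0 = 54476 + 0 = 54476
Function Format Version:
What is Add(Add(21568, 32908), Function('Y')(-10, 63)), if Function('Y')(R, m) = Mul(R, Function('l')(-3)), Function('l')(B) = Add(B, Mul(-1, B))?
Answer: 54476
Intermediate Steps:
Function('l')(B) = 0
Function('Y')(R, m) = 0 (Function('Y')(R, m) = Mul(R, 0) = 0)
Add(Add(21568, 32908), Function('Y')(-10, 63)) = Add(Add(21568, 32908), 0) = Add(54476, 0) = 54476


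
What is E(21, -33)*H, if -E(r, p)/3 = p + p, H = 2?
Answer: 396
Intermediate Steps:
E(r, p) = -6*p (E(r, p) = -3*(p + p) = -6*p)
E(21, -33)*H = -6*(-33)*2 = 198*2 = 396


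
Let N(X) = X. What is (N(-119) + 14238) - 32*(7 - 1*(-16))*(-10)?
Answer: 21479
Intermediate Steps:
(N(-119) + 14238) - 32*(7 - 1*(-16))*(-10) = (-119 + 14238) - 32*(7 - 1*(-16))*(-10) = 14119 - 32*(7 + 16)*(-10) = 14119 - 32*23*(-10) = 14119 - 736*(-10) = 14119 + 7360 = 21479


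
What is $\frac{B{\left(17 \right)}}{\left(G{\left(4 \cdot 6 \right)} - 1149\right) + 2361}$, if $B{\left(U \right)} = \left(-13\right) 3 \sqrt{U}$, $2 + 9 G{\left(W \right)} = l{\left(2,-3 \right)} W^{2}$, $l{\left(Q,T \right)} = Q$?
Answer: $- \frac{351 \sqrt{17}}{12058} \approx -0.12002$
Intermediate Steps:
$G{\left(W \right)} = - \frac{2}{9} + \frac{2 W^{2}}{9}$
$B{\left(U \right)} = - 39 \sqrt{U}$
$\frac{B{\left(17 \right)}}{\left(G{\left(4 \cdot 6 \right)} - 1149\right) + 2361} = \frac{\left(-39\right) \sqrt{17}}{\left(\left(- \frac{2}{9} + \frac{2 \left(4 \cdot 6\right)^{2}}{9}\right) - 1149\right) + 2361} = \frac{\left(-39\right) \sqrt{17}}{\left(\left(- \frac{2}{9} + \frac{2 \cdot 24^{2}}{9}\right) - 1149\right) + 2361} = \frac{\left(-39\right) \sqrt{17}}{\left(\left(- \frac{2}{9} + \frac{2}{9} \cdot 576\right) - 1149\right) + 2361} = \frac{\left(-39\right) \sqrt{17}}{\left(\left(- \frac{2}{9} + 128\right) - 1149\right) + 2361} = \frac{\left(-39\right) \sqrt{17}}{\left(\frac{1150}{9} - 1149\right) + 2361} = \frac{\left(-39\right) \sqrt{17}}{- \frac{9191}{9} + 2361} = \frac{\left(-39\right) \sqrt{17}}{\frac{12058}{9}} = - 39 \sqrt{17} \cdot \frac{9}{12058} = - \frac{351 \sqrt{17}}{12058}$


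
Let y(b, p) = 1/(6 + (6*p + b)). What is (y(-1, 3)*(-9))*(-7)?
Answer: 63/23 ≈ 2.7391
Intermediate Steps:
y(b, p) = 1/(6 + b + 6*p) (y(b, p) = 1/(6 + (b + 6*p)) = 1/(6 + b + 6*p))
(y(-1, 3)*(-9))*(-7) = (-9/(6 - 1 + 6*3))*(-7) = (-9/(6 - 1 + 18))*(-7) = (-9/23)*(-7) = ((1/23)*(-9))*(-7) = -9/23*(-7) = 63/23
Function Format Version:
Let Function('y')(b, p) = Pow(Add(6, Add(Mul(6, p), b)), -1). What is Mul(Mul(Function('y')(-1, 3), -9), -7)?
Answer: Rational(63, 23) ≈ 2.7391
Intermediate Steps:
Function('y')(b, p) = Pow(Add(6, b, Mul(6, p)), -1) (Function('y')(b, p) = Pow(Add(6, Add(b, Mul(6, p))), -1) = Pow(Add(6, b, Mul(6, p)), -1))
Mul(Mul(Function('y')(-1, 3), -9), -7) = Mul(Mul(Pow(Add(6, -1, Mul(6, 3)), -1), -9), -7) = Mul(Mul(Pow(Add(6, -1, 18), -1), -9), -7) = Mul(Mul(Pow(23, -1), -9), -7) = Mul(Mul(Rational(1, 23), -9), -7) = Mul(Rational(-9, 23), -7) = Rational(63, 23)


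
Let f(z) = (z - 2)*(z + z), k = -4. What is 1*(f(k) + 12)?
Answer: 60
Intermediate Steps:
f(z) = 2*z*(-2 + z) (f(z) = (-2 + z)*(2*z) = 2*z*(-2 + z))
1*(f(k) + 12) = 1*(2*(-4)*(-2 - 4) + 12) = 1*(2*(-4)*(-6) + 12) = 1*(48 + 12) = 1*60 = 60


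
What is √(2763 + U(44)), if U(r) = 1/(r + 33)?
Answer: 4*√1023869/77 ≈ 52.564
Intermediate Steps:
U(r) = 1/(33 + r)
√(2763 + U(44)) = √(2763 + 1/(33 + 44)) = √(2763 + 1/77) = √(212752/77) = 4*√1023869/77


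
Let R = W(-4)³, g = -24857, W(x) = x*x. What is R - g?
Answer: 28953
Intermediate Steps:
W(x) = x²
R = 4096 (R = ((-4)²)³ = 16³ = 4096)
R - g = 4096 - 1*(-24857) = 4096 + 24857 = 28953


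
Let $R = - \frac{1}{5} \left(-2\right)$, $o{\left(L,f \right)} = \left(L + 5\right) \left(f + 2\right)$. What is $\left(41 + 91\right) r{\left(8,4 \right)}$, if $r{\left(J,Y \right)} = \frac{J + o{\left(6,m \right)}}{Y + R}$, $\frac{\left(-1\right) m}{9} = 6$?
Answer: $-16920$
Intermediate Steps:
$m = -54$ ($m = \left(-9\right) 6 = -54$)
$o{\left(L,f \right)} = \left(2 + f\right) \left(5 + L\right)$ ($o{\left(L,f \right)} = \left(5 + L\right) \left(2 + f\right) = \left(2 + f\right) \left(5 + L\right)$)
$R = \frac{2}{5}$ ($R = \left(-1\right) \frac{1}{5} \left(-2\right) = \left(- \frac{1}{5}\right) \left(-2\right) = \frac{2}{5} \approx 0.4$)
$r{\left(J,Y \right)} = \frac{-572 + J}{\frac{2}{5} + Y}$ ($r{\left(J,Y \right)} = \frac{J + \left(10 + 2 \cdot 6 + 5 \left(-54\right) + 6 \left(-54\right)\right)}{Y + \frac{2}{5}} = \frac{J + \left(10 + 12 - 270 - 324\right)}{\frac{2}{5} + Y} = \frac{J - 572}{\frac{2}{5} + Y} = \frac{-572 + J}{\frac{2}{5} + Y}$)
$\left(41 + 91\right) r{\left(8,4 \right)} = \left(41 + 91\right) \frac{5 \left(-572 + 8\right)}{2 + 5 \cdot 4} = 132 \cdot 5 \frac{1}{2 + 20} \left(-564\right) = 132 \cdot 5 \cdot \frac{1}{22} \left(-564\right) = 132 \left(- \frac{1410}{11}\right) = -16920$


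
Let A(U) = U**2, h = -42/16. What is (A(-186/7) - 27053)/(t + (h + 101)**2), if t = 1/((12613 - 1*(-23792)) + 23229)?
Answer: -2463601716288/904918549745 ≈ -2.7225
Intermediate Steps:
h = -21/8 (h = -42*1/16 = -21/8 ≈ -2.6250)
t = 1/59634 (t = 1/((12613 + 23792) + 23229) = 1/(36405 + 23229) = 1/59634 ≈ 1.6769e-5)
(A(-186/7) - 27053)/(t + (h + 101)**2) = ((-186/7)**2 - 27053)/(1/59634 + (-21/8 + 101)**2) = ((-186*1/7)**2 - 27053)/(1/59634 + (787/8)**2) = ((-186/7)**2 - 27053)/(1/59634 + 619369/64) = (34596/49 - 27053)/(18467725505/1908288) = -1291001/49*1908288/18467725505 = -2463601716288/904918549745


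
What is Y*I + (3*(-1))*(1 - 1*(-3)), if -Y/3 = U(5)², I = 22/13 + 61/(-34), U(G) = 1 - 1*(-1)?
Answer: -2382/221 ≈ -10.778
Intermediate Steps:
U(G) = 2 (U(G) = 1 + 1 = 2)
I = -45/442 (I = 22*(1/13) + 61*(-1/34) = 22/13 - 61/34 = -45/442 ≈ -0.10181)
Y = -12 (Y = -3*2² = -3*4 = -12)
Y*I + (3*(-1))*(1 - 1*(-3)) = -12*(-45/442) + (3*(-1))*(1 - 1*(-3)) = 270/221 - 3*(1 + 3) = 270/221 - 3*4 = 270/221 - 12 = -2382/221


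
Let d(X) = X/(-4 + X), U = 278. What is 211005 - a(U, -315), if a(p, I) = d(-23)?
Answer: 5697112/27 ≈ 2.1100e+5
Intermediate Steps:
d(X) = X/(-4 + X)
a(p, I) = 23/27 (a(p, I) = -23/(-4 - 23) = -23/(-27) = -23*(-1/27) = 23/27)
211005 - a(U, -315) = 211005 - 1*23/27 = 211005 - 23/27 = 5697112/27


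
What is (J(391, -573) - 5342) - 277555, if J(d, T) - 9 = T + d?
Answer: -283070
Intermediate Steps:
J(d, T) = 9 + T + d (J(d, T) = 9 + (T + d) = 9 + T + d)
(J(391, -573) - 5342) - 277555 = ((9 - 573 + 391) - 5342) - 277555 = (-173 - 5342) - 277555 = -5515 - 277555 = -283070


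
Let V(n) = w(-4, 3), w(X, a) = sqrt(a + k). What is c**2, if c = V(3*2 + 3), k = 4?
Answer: 7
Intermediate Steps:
w(X, a) = sqrt(4 + a) (w(X, a) = sqrt(a + 4) = sqrt(4 + a))
V(n) = sqrt(7) (V(n) = sqrt(4 + 3) = sqrt(7))
c = sqrt(7) ≈ 2.6458
c**2 = (sqrt(7))**2 = 7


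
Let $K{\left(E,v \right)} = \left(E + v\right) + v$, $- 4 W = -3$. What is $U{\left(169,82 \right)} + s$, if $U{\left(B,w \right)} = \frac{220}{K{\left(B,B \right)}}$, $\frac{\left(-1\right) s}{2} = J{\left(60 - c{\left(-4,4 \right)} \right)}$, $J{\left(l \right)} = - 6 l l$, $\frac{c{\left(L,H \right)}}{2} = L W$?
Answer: $\frac{26502124}{507} \approx 52272.0$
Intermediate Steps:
$W = \frac{3}{4}$ ($W = \left(- \frac{1}{4}\right) \left(-3\right) = \frac{3}{4} \approx 0.75$)
$c{\left(L,H \right)} = \frac{3 L}{2}$ ($c{\left(L,H \right)} = 2 L \frac{3}{4} = 2 \frac{3 L}{4} = \frac{3 L}{2}$)
$K{\left(E,v \right)} = E + 2 v$
$J{\left(l \right)} = - 6 l^{2}$
$s = 52272$ ($s = - 2 \left(- 6 \left(60 - \frac{3}{2} \left(-4\right)\right)^{2}\right) = - 2 \left(- 6 \left(60 - -6\right)^{2}\right) = - 2 \left(- 6 \left(60 + 6\right)^{2}\right) = - 2 \left(- 6 \cdot 66^{2}\right) = - 2 \left(\left(-6\right) 4356\right) = \left(-2\right) \left(-26136\right) = 52272$)
$U{\left(B,w \right)} = \frac{220}{3 B}$ ($U{\left(B,w \right)} = \frac{220}{B + 2 B} = \frac{220}{3 B}$)
$U{\left(169,82 \right)} + s = \frac{220}{3 \cdot 169} + 52272 = \frac{220}{3} \cdot \frac{1}{169} + 52272 = \frac{220}{507} + 52272 = \frac{26502124}{507}$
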